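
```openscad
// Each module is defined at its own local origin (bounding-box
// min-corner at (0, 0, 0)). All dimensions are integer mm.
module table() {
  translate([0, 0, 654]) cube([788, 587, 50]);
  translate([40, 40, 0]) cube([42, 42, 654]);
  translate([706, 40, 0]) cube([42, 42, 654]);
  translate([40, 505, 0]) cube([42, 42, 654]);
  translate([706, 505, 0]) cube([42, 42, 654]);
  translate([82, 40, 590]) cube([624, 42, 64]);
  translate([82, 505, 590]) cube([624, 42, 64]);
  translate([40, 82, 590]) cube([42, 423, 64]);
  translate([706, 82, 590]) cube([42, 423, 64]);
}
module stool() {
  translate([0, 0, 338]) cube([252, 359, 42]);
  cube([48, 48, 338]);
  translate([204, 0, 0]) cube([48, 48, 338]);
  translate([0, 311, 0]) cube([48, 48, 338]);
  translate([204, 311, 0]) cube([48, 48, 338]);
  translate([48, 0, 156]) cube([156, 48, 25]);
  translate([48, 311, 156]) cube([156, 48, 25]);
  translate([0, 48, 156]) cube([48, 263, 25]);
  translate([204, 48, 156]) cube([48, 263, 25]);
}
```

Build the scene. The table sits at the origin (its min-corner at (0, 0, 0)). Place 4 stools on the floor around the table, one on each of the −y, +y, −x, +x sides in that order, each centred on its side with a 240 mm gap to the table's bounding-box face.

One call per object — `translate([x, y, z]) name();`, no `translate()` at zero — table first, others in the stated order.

table();
translate([268, -599, 0]) stool();
translate([268, 827, 0]) stool();
translate([-492, 114, 0]) stool();
translate([1028, 114, 0]) stool();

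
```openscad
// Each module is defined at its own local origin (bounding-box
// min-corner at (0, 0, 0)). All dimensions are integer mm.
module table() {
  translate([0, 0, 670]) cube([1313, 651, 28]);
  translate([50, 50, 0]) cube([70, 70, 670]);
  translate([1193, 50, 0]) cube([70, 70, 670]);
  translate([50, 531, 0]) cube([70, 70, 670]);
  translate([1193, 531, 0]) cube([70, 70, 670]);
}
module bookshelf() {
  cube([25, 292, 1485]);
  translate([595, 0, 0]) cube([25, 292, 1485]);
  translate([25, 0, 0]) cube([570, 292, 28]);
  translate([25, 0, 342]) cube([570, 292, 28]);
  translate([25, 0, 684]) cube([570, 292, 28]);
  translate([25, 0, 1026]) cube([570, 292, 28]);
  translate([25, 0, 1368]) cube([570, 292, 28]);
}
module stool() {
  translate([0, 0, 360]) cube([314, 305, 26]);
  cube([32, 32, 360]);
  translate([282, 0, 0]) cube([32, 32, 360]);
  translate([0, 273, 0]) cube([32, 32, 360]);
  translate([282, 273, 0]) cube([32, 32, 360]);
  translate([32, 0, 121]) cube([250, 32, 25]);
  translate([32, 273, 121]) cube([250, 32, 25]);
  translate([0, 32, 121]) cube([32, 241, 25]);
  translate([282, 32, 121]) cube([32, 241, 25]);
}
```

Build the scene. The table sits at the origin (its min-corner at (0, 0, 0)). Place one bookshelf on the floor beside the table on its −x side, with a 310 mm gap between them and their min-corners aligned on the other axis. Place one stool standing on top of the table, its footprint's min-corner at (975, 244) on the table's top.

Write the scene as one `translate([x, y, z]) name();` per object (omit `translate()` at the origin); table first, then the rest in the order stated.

table();
translate([-930, 0, 0]) bookshelf();
translate([975, 244, 698]) stool();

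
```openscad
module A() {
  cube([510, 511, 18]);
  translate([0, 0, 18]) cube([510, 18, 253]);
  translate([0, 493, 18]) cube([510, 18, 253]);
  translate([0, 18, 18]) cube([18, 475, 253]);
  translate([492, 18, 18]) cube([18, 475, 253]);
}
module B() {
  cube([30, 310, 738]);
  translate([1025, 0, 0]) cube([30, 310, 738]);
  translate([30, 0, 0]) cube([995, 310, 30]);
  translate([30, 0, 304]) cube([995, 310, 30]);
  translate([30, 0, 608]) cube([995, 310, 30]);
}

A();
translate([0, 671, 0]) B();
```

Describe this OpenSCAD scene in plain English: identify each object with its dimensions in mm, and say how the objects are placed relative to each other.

A is an open-topped rectangular box: outside dimensions 510×511×271 mm, with a uniform wall and base thickness of 18 mm. The base is a full 510×511 slab on the floor; four walls sit on top of the base. The front and back walls (the −y and +y sides) span the full width; the two side walls fit between them.

B is an open bookshelf. Two side panels, each 30 mm thick, 310 mm deep and 738 mm tall, stand 1055 mm apart (outside-to-outside). Between them sit 3 shelves, each 30 mm thick and 310 mm deep, spanning the full gap between the sides. The bottom shelf rests on the floor (its underside at z = 0) and the clear gap between one shelf's top and the next shelf's underside is 274 mm.

The bookshelf is on the floor beside the open box on its +y side.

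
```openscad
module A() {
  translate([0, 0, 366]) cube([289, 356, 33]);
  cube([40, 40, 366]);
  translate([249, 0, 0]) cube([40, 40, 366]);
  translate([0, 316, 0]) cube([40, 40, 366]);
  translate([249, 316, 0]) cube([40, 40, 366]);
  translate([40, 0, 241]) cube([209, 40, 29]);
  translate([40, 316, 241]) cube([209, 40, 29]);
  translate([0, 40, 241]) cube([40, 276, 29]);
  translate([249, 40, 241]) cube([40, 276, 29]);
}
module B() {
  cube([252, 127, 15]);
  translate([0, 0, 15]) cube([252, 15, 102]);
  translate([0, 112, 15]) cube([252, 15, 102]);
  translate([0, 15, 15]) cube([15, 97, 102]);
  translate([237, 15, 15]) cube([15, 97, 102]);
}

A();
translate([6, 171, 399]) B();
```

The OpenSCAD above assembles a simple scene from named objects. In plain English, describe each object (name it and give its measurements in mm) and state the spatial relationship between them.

A is a four-legged stool. The seat is 289×356 mm, 33 mm thick, top at z = 399 mm. It stands on four square legs, each 40×40 mm in cross-section, from z = 0 to the seat underside, each flush with a corner of the seat. Four stretchers, 40 mm wide and 29 mm tall, connect adjacent legs with their undersides at z = 241 mm, each running between the inner faces of the legs it joins and aligned with the legs' outer faces on the other axis.

B is an open-topped rectangular box: outside dimensions 252×127×117 mm, with a uniform wall and base thickness of 15 mm. The base is a full 252×127 slab on the floor; four walls sit on top of the base. The front and back walls (the −y and +y sides) span the full width; the two side walls fit between them.

The open box is on top of the stool.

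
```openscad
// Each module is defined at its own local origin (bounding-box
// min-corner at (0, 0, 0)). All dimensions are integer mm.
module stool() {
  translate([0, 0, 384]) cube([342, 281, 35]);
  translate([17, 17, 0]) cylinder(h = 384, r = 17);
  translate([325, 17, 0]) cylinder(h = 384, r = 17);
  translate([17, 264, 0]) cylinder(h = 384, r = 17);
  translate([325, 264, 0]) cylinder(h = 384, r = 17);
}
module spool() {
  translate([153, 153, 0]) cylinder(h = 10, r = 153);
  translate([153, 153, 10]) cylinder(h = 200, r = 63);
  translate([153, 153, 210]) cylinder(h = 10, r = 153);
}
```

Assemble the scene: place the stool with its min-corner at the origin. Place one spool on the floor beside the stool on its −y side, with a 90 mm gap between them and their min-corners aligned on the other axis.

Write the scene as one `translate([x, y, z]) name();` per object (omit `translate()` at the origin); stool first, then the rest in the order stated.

stool();
translate([0, -396, 0]) spool();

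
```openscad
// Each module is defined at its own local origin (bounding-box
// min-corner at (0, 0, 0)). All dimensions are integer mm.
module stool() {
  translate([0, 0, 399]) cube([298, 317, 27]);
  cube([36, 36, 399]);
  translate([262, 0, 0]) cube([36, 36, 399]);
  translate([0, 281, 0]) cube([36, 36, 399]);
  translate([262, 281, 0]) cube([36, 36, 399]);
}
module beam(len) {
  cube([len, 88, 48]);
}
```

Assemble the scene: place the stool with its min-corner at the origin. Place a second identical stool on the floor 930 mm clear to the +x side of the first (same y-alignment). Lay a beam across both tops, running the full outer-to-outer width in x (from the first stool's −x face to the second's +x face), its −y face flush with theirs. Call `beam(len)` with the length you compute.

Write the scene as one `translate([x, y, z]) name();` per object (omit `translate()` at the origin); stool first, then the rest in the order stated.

stool();
translate([1228, 0, 0]) stool();
translate([0, 0, 426]) beam(1526);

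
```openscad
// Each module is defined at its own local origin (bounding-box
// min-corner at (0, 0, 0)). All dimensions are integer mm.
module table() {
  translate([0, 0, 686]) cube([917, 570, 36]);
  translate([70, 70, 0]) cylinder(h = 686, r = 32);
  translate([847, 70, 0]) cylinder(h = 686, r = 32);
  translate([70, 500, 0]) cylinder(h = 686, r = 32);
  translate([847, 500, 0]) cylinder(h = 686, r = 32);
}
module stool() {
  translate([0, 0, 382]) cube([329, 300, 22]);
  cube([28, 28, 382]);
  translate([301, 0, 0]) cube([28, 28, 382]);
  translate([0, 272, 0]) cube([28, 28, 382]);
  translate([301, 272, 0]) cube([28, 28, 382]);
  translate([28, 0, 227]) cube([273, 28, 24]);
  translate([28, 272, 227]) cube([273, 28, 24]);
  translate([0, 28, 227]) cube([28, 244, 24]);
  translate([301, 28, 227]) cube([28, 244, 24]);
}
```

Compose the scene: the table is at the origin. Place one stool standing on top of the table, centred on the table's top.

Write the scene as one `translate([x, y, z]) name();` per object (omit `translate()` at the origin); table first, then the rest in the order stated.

table();
translate([294, 135, 722]) stool();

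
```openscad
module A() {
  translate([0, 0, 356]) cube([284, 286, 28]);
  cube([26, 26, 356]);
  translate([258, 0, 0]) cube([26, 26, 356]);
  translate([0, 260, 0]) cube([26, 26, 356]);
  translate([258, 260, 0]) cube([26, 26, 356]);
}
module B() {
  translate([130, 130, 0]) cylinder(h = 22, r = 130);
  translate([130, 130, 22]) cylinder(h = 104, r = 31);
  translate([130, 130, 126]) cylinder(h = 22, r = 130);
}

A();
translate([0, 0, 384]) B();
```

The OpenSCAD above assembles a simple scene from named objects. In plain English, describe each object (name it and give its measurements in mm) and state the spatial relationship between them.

A is a simple wooden stool: a rectangular seat 284 mm (x) by 286 mm (y), 28 mm thick, top face at z = 384 mm, on four square legs, each 26×26 mm in cross-section. The legs rest on z = 0, each flush with a corner of the seat.

B is a spool: two coaxial disc flanges of radius 130 mm and thickness 22 mm, joined by a core cylinder of radius 31 mm and height 104 mm. The lower flange rests on z = 0 and the three cylinders share a vertical axis.

The spool is on top of the stool.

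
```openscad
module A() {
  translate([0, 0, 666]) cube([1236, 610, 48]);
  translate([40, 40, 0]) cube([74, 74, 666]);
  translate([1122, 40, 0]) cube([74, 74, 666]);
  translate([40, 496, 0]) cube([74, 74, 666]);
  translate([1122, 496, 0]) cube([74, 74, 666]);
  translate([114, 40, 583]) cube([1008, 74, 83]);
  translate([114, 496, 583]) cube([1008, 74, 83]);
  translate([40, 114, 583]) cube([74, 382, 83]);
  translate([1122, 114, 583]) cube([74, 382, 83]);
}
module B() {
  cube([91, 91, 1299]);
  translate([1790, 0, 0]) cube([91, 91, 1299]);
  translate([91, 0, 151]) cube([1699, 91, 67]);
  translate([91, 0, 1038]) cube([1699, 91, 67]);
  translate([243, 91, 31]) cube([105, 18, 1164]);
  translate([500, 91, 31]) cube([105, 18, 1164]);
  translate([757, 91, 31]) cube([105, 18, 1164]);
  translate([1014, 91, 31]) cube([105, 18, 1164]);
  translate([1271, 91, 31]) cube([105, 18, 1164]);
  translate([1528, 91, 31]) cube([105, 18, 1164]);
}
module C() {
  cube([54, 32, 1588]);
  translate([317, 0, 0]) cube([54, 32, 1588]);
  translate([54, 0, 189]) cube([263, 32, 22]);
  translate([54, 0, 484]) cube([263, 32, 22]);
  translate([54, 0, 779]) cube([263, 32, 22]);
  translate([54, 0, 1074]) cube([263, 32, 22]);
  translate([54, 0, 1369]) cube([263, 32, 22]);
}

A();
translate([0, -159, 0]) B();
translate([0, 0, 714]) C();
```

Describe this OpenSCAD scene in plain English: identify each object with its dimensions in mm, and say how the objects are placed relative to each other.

A is a table with a 1236×610 mm rectangular top, 48 mm thick, top surface at z = 714 mm, supported by four 74×74 mm square legs, each inset 40 mm from the nearest pair of top edges, running from the floor. Four apron rails, 74 mm thick and 83 mm tall, run between adjacent legs with their top edges flush with the underside of the top and their outer faces flush with the legs' outer faces.

B is a fence section. Two 91×91 mm posts, 1299 mm tall, stand on the floor with a clear span of 1699 mm between their inner faces. Two horizontal rails of 91×67 mm section span the gap between the posts with their undersides at z = 151 mm and z = 1038 mm, flush with the posts' −y face. 6 pickets, each 105 mm wide, 18 mm thick and 1164 mm tall, are fixed to the +y face of the rails with their bottoms at z = 31 mm, evenly spaced across the span with equal gaps (rounded down to the nearest mm) at the −x end and between each pair — any rounding remainder accumulates at the +x end.

C is a wooden ladder with two side rails of 54×32 mm section and 1588 mm height, set 371 mm apart overall. Between them run 5 rectangular rungs (32 mm deep, 22 mm thick), front faces flush with the rails' −y face. The bottom of the first rung is 189 mm above the floor and each subsequent rung is 295 mm higher than the one below.

The fence section is on the floor beside the table on its −y side. The ladder is on top of the table.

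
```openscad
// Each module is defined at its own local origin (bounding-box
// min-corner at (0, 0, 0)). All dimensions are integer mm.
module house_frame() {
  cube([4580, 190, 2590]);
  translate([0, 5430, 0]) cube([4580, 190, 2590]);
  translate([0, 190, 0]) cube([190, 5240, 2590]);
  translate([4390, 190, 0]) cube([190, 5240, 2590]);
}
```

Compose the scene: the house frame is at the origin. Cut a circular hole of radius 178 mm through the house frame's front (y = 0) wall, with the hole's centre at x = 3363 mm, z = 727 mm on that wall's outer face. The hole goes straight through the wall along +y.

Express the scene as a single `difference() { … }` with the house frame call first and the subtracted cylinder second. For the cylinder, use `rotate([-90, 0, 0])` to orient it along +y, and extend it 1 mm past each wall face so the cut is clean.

difference() {
  house_frame();
  translate([3363, -1, 727]) rotate([-90, 0, 0]) cylinder(h = 192, r = 178);
}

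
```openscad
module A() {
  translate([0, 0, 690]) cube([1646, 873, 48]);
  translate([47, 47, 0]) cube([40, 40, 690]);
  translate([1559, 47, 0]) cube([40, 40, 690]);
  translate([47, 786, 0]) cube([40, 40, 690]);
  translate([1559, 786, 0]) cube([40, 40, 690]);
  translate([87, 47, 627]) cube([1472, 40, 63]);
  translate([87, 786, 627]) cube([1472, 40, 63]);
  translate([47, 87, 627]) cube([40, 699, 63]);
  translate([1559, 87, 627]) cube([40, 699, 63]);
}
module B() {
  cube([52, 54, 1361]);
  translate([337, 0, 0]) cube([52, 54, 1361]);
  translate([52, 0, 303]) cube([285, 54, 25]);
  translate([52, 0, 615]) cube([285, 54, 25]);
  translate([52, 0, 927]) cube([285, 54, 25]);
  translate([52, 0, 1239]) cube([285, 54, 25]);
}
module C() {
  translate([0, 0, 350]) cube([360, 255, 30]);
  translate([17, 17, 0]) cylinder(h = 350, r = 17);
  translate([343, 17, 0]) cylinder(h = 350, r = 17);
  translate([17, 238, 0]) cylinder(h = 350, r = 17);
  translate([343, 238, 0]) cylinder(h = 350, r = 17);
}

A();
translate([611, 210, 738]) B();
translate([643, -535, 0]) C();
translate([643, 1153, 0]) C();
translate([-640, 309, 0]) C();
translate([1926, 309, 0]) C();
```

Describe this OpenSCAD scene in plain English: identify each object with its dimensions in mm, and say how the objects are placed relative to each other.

A is a table: top 1646 mm (x) × 873 mm (y), 48 mm thick, upper face at z = 738 mm, on four 40×40 mm square legs, each inset 47 mm from the nearest pair of top edges, running from z = 0 to the bottom of the top. Four apron rails, 40 mm thick and 63 mm tall, run between adjacent legs with their top edges flush with the underside of the top and their outer faces flush with the legs' outer faces.

B is a wooden ladder with two side rails of 52×54 mm section and 1361 mm height, set 389 mm apart overall. Between them run 4 rectangular rungs (54 mm deep, 25 mm thick), front faces flush with the rails' −y face. The bottom of the first rung is 303 mm above the floor and each subsequent rung is 312 mm higher than the one below.

C is a four-legged stool. The seat is 360×255 mm, 30 mm thick, top at z = 380 mm. It stands on four round legs, each 34 mm in diameter, from z = 0 to the seat underside, each leg's axis is inset half a diameter from the nearest pair of seat edges (so the leg's bounding box is flush with the corner).

The ladder is on top of the table. Four stools sit around the table at the −y, +y, −x, +x sides.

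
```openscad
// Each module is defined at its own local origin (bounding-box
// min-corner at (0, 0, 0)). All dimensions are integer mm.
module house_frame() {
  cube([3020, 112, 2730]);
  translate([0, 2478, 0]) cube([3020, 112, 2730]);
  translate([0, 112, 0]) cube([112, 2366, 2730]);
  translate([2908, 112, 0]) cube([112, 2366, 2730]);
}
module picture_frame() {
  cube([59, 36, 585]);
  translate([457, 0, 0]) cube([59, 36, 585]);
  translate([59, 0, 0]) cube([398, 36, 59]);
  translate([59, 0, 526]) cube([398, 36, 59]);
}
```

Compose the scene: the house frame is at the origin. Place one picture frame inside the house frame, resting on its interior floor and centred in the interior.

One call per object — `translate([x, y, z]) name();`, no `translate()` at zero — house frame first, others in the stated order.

house_frame();
translate([1252, 1277, 0]) picture_frame();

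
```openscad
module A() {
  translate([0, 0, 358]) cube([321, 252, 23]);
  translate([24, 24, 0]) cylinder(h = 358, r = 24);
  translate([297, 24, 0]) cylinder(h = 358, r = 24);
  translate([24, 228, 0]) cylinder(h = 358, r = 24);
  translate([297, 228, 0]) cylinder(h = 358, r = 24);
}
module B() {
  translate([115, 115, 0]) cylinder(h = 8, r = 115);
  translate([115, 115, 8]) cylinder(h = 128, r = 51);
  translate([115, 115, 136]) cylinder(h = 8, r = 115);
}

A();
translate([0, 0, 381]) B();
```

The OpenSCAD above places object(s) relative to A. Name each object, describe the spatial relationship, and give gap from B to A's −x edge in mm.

The spool's min-x is at 0; the stool's min-x is 0; gap = 0 mm.

A is a stool. B is a spool. The spool is on top of the stool. The gap from the spool to the stool's −x edge is 0 mm.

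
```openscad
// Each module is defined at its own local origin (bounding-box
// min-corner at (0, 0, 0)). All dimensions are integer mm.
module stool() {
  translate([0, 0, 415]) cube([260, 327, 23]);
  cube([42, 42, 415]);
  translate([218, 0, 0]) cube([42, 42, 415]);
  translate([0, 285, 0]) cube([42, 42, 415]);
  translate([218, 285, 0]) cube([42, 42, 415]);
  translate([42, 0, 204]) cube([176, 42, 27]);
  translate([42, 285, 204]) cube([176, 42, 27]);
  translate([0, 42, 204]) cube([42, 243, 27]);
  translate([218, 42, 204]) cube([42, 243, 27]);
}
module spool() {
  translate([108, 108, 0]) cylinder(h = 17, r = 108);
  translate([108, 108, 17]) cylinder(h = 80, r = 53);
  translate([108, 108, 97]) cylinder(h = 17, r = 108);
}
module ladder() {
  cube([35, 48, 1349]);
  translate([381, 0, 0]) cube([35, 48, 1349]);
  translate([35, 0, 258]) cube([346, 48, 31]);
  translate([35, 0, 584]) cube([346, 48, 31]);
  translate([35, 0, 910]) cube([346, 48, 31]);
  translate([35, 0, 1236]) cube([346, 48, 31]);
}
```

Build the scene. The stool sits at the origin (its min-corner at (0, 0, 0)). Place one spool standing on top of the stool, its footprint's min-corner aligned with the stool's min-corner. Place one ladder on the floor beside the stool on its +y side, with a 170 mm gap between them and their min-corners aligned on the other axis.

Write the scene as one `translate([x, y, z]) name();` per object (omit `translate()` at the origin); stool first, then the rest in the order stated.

stool();
translate([0, 0, 438]) spool();
translate([0, 497, 0]) ladder();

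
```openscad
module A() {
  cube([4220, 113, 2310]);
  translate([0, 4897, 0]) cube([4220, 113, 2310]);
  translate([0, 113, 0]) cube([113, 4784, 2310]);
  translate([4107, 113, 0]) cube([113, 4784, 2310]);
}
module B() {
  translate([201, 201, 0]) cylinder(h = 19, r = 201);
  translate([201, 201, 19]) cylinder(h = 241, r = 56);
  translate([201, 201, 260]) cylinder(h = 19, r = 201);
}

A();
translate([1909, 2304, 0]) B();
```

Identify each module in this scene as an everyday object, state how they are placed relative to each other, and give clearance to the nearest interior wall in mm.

A is a house frame. B is a spool. The spool sits inside the house frame, centred. The clearance to the nearest interior wall is 1796 mm.

Clearances: x = 1796, y = 2191; minimum 1796 mm.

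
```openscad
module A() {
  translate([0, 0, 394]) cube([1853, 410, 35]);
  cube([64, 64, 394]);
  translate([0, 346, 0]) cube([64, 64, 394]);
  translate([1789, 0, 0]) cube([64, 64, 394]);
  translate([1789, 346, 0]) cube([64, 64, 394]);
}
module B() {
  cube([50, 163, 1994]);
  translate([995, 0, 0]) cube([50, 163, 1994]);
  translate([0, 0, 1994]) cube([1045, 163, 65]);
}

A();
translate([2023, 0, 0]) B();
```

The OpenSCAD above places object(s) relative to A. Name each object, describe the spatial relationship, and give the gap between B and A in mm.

The door frame's nearest face is 170 mm from the bench's +x face.

A is a bench. B is a door frame. The door frame is on the floor beside the bench on its +x side. The gap between the door frame and the bench is 170 mm.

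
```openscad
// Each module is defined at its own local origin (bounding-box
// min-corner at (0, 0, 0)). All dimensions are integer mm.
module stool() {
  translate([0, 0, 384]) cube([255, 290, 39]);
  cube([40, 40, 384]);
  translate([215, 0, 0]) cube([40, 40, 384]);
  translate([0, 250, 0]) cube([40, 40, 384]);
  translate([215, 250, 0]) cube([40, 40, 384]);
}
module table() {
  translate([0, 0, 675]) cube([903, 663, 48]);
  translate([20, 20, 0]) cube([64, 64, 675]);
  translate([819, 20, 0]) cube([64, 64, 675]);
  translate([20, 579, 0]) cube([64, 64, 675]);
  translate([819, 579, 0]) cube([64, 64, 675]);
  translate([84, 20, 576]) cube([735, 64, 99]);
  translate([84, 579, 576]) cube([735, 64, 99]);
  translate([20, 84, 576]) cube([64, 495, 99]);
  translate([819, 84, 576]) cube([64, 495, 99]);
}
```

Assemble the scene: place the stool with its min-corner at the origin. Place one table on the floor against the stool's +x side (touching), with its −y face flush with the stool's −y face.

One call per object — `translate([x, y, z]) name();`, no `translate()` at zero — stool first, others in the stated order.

stool();
translate([255, 0, 0]) table();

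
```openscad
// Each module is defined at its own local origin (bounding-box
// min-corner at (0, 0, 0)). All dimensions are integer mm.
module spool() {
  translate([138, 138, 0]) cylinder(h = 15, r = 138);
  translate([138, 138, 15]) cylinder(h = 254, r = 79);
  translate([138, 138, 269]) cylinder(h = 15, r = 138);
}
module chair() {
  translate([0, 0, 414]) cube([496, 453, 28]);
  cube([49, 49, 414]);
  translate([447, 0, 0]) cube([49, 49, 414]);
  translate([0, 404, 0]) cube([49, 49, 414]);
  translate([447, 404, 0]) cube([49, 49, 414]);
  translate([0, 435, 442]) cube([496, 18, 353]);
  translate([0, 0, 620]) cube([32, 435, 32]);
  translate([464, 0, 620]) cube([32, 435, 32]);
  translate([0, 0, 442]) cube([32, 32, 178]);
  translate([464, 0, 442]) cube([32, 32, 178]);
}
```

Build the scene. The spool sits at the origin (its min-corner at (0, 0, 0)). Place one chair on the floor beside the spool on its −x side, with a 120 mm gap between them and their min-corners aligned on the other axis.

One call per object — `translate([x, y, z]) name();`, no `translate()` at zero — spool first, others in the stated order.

spool();
translate([-616, 0, 0]) chair();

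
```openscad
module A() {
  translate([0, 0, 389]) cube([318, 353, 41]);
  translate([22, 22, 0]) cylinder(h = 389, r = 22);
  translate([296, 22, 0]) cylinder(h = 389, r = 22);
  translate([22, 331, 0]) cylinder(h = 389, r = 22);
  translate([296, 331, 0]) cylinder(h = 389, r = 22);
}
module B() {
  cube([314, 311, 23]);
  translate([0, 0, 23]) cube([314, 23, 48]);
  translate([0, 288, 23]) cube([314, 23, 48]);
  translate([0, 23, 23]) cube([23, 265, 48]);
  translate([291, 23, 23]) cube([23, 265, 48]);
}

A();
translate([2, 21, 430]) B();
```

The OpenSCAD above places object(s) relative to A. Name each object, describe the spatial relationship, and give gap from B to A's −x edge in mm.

A is a stool. B is an open box. The open box is on top of the stool, centred. The gap from the open box to the stool's −x edge is 2 mm.

The open box's min-x is at 2; the stool's min-x is 0; gap = 2 mm.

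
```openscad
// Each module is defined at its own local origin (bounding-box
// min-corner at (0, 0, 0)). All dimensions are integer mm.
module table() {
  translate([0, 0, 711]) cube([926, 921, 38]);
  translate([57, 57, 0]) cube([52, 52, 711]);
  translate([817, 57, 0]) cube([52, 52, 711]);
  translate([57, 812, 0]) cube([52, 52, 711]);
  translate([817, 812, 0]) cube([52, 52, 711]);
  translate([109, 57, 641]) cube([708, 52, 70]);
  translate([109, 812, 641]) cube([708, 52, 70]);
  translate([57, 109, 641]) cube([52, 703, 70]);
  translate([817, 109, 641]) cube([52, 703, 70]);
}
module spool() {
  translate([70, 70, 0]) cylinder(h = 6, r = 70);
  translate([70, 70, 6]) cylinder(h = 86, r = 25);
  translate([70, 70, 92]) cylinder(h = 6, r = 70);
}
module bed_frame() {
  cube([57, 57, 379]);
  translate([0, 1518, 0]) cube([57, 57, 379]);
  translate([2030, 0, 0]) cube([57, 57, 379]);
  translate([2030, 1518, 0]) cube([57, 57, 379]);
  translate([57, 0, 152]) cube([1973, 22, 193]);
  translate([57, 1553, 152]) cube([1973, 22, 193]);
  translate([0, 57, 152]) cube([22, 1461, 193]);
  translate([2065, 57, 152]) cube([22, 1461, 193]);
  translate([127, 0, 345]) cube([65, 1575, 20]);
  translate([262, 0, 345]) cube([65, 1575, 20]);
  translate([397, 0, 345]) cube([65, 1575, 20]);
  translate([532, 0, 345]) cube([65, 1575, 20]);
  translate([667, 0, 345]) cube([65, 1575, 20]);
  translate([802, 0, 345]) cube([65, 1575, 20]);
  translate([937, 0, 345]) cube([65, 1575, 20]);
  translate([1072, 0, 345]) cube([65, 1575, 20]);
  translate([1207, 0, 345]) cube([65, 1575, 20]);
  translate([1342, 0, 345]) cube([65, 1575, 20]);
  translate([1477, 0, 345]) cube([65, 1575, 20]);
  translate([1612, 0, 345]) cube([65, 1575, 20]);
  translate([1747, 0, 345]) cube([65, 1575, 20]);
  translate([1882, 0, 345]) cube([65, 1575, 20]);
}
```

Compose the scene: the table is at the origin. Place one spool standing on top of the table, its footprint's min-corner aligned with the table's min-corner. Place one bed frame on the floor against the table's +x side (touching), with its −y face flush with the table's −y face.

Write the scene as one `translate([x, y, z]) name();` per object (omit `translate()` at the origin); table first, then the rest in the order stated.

table();
translate([0, 0, 749]) spool();
translate([926, 0, 0]) bed_frame();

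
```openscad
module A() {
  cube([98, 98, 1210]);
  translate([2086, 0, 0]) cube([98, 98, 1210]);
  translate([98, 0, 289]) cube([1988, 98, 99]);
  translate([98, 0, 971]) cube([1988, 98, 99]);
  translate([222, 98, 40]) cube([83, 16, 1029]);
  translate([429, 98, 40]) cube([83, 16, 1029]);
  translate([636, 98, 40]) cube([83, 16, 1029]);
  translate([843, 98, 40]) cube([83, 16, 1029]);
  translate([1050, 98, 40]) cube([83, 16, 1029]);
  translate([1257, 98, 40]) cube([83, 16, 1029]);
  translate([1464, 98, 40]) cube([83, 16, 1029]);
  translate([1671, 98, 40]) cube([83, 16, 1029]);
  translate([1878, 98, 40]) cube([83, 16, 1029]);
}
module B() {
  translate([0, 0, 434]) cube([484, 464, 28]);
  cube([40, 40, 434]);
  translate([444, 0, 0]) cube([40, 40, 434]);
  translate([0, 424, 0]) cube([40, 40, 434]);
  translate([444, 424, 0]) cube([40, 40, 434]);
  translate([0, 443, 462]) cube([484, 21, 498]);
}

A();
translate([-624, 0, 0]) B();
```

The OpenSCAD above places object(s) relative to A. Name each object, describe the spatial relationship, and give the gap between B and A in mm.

The chair's nearest face is 140 mm from the fence section's −x face.

A is a fence section. B is a chair. The chair is on the floor beside the fence section on its −x side. The gap between the chair and the fence section is 140 mm.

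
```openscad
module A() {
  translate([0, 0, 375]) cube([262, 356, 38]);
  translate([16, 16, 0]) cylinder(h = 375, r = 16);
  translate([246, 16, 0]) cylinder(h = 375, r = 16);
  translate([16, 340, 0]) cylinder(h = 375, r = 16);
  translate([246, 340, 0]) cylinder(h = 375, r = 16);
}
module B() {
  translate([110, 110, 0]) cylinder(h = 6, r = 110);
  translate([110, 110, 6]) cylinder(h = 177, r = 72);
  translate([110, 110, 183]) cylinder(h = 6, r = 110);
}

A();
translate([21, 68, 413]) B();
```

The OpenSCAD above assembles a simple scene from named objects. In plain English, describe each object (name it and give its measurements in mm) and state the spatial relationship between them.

A is a simple wooden stool: a rectangular seat 262 mm (x) by 356 mm (y), 38 mm thick, top face at z = 413 mm, on four round legs, each 32 mm in diameter. The legs rest on z = 0, each leg's axis is inset half a diameter from the nearest pair of seat edges (so the leg's bounding box is flush with the corner).

B is a spool: two coaxial disc flanges of radius 110 mm and thickness 6 mm, joined by a core cylinder of radius 72 mm and height 177 mm. The lower flange rests on z = 0 and the three cylinders share a vertical axis.

The spool is on top of the stool, centred.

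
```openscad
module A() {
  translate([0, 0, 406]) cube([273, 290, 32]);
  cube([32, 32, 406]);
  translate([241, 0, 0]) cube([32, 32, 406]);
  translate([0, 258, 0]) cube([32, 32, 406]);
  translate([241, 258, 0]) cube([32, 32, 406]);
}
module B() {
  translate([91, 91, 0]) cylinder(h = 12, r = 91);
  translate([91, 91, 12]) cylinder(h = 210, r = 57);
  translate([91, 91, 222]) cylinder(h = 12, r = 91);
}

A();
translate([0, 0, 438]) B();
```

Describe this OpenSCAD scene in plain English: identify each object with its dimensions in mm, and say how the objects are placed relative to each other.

A is a four-legged stool. The seat is a 273×290×32 mm slab whose top surface is at z = 438 mm; four square legs, each 32×32 mm in cross-section, run from the floor (z = 0) to the underside of the seat, each flush with a corner of the seat.

B is a spool: two coaxial disc flanges of radius 91 mm and thickness 12 mm, joined by a core cylinder of radius 57 mm and height 210 mm. The lower flange rests on z = 0 and the three cylinders share a vertical axis.

The spool is on top of the stool.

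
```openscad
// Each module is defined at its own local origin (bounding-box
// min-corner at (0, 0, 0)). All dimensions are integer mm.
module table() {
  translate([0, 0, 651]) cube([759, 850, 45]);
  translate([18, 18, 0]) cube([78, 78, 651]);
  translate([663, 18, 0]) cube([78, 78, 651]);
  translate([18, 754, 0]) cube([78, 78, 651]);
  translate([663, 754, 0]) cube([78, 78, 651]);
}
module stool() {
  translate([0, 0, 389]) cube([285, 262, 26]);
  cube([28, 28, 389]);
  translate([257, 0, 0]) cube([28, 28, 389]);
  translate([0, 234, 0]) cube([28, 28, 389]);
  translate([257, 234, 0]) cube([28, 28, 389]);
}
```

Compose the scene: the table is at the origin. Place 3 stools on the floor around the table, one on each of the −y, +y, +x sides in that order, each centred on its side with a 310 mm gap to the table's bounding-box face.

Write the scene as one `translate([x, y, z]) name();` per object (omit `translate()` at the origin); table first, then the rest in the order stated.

table();
translate([237, -572, 0]) stool();
translate([237, 1160, 0]) stool();
translate([1069, 294, 0]) stool();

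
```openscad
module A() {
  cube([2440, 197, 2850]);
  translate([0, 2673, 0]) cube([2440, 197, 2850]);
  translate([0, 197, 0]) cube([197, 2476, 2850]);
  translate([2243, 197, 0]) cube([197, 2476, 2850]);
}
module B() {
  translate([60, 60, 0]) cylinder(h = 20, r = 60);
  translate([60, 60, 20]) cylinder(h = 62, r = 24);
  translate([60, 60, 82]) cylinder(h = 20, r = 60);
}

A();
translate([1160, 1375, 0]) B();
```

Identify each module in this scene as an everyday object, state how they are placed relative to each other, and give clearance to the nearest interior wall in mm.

A is a house frame. B is a spool. The spool sits inside the house frame, centred. The clearance to the nearest interior wall is 963 mm.

Clearances: x = 963, y = 1178; minimum 963 mm.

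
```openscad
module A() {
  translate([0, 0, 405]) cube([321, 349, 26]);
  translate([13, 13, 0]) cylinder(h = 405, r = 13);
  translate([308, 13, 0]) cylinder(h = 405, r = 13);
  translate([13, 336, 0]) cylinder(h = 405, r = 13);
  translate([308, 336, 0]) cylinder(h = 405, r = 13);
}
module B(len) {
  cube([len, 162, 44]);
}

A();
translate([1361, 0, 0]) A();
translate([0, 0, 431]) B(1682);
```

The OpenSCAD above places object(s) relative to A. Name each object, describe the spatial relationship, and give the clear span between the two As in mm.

Second stool starts at x = 1361; first ends at x = 321; clear span = 1361 − 321 = 1040 mm.

A is a stool. B is a beam. A beam spans the tops of two stools. The clear span between the two stools is 1040 mm.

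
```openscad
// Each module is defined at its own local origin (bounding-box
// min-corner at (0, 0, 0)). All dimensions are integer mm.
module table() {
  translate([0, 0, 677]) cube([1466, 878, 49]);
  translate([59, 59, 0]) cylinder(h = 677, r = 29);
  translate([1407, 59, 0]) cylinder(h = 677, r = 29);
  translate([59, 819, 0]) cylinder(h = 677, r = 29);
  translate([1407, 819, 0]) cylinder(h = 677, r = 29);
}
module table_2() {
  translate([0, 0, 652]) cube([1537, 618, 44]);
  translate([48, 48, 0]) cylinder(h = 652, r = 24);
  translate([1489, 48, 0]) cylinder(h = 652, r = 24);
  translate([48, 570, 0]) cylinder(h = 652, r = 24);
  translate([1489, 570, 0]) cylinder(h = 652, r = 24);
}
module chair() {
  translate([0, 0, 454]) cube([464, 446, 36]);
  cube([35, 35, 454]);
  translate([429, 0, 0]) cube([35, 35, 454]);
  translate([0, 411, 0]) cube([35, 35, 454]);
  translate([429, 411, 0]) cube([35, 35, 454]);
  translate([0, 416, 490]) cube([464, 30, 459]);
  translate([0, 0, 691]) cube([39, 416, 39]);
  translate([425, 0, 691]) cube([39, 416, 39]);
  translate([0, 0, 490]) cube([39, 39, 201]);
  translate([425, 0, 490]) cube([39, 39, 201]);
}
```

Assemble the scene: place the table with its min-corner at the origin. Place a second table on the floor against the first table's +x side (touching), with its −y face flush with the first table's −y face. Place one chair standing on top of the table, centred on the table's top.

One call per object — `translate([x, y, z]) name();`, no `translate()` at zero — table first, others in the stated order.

table();
translate([1466, 0, 0]) table_2();
translate([501, 216, 726]) chair();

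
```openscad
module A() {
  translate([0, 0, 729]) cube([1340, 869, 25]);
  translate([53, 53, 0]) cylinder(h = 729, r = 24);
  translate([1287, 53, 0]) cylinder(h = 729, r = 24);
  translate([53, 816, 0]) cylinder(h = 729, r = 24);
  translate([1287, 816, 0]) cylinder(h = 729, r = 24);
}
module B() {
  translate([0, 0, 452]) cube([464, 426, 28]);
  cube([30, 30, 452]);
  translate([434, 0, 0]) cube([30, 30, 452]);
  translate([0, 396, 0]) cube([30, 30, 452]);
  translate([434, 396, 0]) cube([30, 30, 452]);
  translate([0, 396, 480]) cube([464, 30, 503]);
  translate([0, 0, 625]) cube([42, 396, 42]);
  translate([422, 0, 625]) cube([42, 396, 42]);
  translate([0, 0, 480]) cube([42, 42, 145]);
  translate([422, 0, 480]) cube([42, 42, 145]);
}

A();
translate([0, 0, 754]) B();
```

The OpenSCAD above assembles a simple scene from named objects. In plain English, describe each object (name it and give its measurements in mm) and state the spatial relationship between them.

A is a table: top 1340 mm (x) × 869 mm (y), 25 mm thick, upper face at z = 754 mm, on four round legs of 48 mm diameter, each leg's bounding box inset 29 mm from the nearest pair of top edges, running from z = 0 to the bottom of the top.

B is a chair. The seat is a 464×426×28 mm slab with its top at z = 480 mm, on four 30×30 mm corner legs (flush with the seat edges, standing on z = 0). A flat backrest 30 mm thick, 503 mm tall, spans the full seat width and rises from the seat top along its +y edge, rear face flush with the rear of the seat. Two armrests of 42×42 mm section run along each side from the seat's front edge to the front of the backrest, top faces 187 mm above the seat top and outer faces flush with the seat's x-edges; a 42×42 mm post under the front of each armrest stands on the seat at the front corner.

The chair is on top of the table.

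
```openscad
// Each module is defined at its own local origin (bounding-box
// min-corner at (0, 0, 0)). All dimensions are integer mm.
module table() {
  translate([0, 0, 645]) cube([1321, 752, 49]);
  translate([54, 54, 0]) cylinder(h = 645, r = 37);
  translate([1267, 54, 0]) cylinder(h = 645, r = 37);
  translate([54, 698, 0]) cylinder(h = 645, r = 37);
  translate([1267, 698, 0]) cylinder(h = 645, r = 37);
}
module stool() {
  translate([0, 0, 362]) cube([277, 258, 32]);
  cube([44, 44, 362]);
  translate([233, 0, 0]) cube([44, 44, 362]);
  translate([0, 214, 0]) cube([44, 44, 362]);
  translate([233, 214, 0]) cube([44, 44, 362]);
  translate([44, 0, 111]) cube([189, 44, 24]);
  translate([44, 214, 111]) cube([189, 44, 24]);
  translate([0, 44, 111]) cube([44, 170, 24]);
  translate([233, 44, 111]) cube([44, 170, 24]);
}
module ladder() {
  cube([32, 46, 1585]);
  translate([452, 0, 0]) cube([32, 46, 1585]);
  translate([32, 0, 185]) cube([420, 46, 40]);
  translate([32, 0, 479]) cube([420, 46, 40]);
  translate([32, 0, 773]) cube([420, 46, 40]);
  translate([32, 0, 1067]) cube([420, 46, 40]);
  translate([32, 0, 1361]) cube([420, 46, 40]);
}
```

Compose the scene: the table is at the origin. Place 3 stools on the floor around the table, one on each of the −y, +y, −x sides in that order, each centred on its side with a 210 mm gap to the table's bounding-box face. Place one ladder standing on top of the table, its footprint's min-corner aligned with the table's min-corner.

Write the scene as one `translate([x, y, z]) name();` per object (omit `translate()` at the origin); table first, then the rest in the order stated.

table();
translate([522, -468, 0]) stool();
translate([522, 962, 0]) stool();
translate([-487, 247, 0]) stool();
translate([0, 0, 694]) ladder();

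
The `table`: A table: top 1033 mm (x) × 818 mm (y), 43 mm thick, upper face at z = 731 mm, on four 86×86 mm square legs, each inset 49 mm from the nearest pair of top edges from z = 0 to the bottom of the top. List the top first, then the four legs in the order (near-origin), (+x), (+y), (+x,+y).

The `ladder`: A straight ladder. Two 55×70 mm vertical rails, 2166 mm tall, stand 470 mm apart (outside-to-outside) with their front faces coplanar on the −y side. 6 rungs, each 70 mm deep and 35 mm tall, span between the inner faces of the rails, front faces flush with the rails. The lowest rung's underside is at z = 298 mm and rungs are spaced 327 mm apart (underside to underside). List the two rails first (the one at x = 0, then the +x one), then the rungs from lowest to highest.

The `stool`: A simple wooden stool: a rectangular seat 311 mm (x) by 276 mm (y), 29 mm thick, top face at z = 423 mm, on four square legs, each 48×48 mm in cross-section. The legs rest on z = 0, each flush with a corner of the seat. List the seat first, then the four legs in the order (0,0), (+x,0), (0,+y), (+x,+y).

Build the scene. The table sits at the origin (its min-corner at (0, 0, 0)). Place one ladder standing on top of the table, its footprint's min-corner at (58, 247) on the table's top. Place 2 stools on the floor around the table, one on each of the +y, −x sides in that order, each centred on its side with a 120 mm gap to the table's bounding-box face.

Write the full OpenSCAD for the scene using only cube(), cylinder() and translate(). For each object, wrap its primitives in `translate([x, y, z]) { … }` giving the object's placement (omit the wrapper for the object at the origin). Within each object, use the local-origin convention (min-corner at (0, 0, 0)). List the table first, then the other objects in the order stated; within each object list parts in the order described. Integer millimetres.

translate([0, 0, 688]) cube([1033, 818, 43]);
translate([49, 49, 0]) cube([86, 86, 688]);
translate([898, 49, 0]) cube([86, 86, 688]);
translate([49, 683, 0]) cube([86, 86, 688]);
translate([898, 683, 0]) cube([86, 86, 688]);
translate([58, 247, 731]) {
  cube([55, 70, 2166]);
  translate([415, 0, 0]) cube([55, 70, 2166]);
  translate([55, 0, 298]) cube([360, 70, 35]);
  translate([55, 0, 625]) cube([360, 70, 35]);
  translate([55, 0, 952]) cube([360, 70, 35]);
  translate([55, 0, 1279]) cube([360, 70, 35]);
  translate([55, 0, 1606]) cube([360, 70, 35]);
  translate([55, 0, 1933]) cube([360, 70, 35]);
}
translate([361, 938, 0]) {
  translate([0, 0, 394]) cube([311, 276, 29]);
  cube([48, 48, 394]);
  translate([263, 0, 0]) cube([48, 48, 394]);
  translate([0, 228, 0]) cube([48, 48, 394]);
  translate([263, 228, 0]) cube([48, 48, 394]);
}
translate([-431, 271, 0]) {
  translate([0, 0, 394]) cube([311, 276, 29]);
  cube([48, 48, 394]);
  translate([263, 0, 0]) cube([48, 48, 394]);
  translate([0, 228, 0]) cube([48, 48, 394]);
  translate([263, 228, 0]) cube([48, 48, 394]);
}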